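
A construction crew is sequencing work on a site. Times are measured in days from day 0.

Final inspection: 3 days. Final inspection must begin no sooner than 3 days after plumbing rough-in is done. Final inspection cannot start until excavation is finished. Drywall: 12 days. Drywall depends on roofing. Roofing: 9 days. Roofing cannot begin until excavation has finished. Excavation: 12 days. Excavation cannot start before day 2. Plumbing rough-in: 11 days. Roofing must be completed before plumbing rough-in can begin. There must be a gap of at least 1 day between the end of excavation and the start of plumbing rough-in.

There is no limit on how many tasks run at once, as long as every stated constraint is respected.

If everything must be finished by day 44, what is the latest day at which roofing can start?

Nothing follows final inspection; the deadline of day 44 is its only limit. It must start by 44 − 3 = day 41.
Plumbing rough-in must finish before final inspection (must start by day 41, minus 3-day gap → day 38). With an 11-day duration, plumbing rough-in must start by 38 − 11 = day 27.
To finish by day 44, drywall (duration 12) must start no later than day 32.
Roofing has several dependents: plumbing rough-in (must start by day 27); drywall (must start by day 32). The earliest of those limits is day 27, so roofing must start by 27 − 9 = day 18.

18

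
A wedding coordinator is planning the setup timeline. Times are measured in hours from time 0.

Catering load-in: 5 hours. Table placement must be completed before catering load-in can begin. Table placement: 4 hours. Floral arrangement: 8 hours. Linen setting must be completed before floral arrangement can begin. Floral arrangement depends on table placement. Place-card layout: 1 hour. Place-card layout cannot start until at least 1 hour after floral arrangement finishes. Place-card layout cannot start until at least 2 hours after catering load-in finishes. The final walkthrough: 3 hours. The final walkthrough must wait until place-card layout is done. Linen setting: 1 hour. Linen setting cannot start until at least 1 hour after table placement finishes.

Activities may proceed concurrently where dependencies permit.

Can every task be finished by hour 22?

Table placement can start immediately at hour 0; it finishes at hour 4.
Catering load-in cannot begin until table placement (finishes hour 4). It runs from hour 4 to 4 + 5 = hour 9.
After table placement (finishes hour 4, plus 1-hour gap → hour 5), linen setting can start at hour 5 and finishes at hour 6.
Floral arrangement has to wait for linen setting (finishes hour 6); table placement (finishes hour 4). The latest of these is hour 6, so floral arrangement runs hour 6 to 6 + 8 = hour 14.
Place-card layout cannot start until floral arrangement (finishes hour 14, plus 1-hour gap → hour 15); catering load-in (finishes hour 9, plus 2-hour gap → hour 11). The controlling bound is hour 15, so place-card layout finishes at 15 + 1 = hour 16.
The final walkthrough cannot begin until place-card layout (finishes hour 16). It runs from hour 16 to 16 + 3 = hour 19.
Every task is finished by hour 19, which is no later than the deadline of 22, so the schedule is feasible.

Yes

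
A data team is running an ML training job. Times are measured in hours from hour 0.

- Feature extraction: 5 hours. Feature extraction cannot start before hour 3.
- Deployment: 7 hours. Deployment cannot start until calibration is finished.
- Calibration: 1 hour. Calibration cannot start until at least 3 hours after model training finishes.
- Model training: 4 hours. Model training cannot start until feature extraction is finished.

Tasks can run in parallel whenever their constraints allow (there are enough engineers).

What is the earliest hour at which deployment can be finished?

Feature extraction cannot begin until its own release at hour 3. It runs from hour 3 to 3 + 5 = hour 8.
Model training cannot begin until feature extraction (finishes hour 8). It runs from hour 8 to 8 + 4 = hour 12.
After model training (finishes hour 12, plus 3-hour gap → hour 15), calibration can start at hour 15 and finishes at hour 16.
After calibration (finishes hour 16), deployment can start at hour 16 and finishes at hour 23.

23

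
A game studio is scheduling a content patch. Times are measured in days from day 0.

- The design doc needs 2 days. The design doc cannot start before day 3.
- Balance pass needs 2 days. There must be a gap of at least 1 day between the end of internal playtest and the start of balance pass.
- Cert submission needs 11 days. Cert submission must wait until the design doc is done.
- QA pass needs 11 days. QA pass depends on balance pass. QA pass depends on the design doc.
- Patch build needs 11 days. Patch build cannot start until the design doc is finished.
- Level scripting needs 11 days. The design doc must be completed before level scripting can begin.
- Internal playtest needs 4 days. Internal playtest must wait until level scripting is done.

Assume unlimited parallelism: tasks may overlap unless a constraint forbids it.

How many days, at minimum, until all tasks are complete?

The design doc waits on its own release at day 3, so it starts at day 3 and finishes at 3 + 2 = day 5.
After the design doc (finishes day 5), patch build can start at day 5 and finishes at day 16.
Cert submission waits on the design doc (finishes day 5), so it starts at day 5 and finishes at 5 + 11 = day 16.
After the design doc (finishes day 5), level scripting can start at day 5 and finishes at day 16.
Internal playtest cannot begin until level scripting (finishes day 16). It runs from day 16 to 16 + 4 = day 20.
Balance pass cannot begin until internal playtest (finishes day 20, plus 1-day gap → day 21). It runs from day 21 to 21 + 2 = day 23.
QA pass needs all of balance pass (finishes day 23); the design doc (finishes day 5). That puts its earliest start at day 23; it finishes at 23 + 11 = day 34.
All tasks are finished once the last one completes. Finish times: The design doc at 5, Level scripting at 16, Internal playtest at 20, Balance pass at 23, QA pass at 34, Cert submission at 16, Patch build at 16. The latest is day 34.

34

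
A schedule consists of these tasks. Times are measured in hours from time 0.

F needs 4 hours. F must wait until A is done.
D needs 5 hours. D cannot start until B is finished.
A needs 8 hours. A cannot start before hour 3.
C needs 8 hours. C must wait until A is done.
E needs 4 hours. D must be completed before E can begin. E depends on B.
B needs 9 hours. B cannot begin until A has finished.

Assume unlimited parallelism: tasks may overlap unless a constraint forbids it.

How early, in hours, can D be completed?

A cannot begin until its own release at hour 3. It runs from hour 3 to 3 + 8 = hour 11.
After A (finishes hour 11), B can start at hour 11 and finishes at hour 20.
After B (finishes hour 20), D can start at hour 20 and finishes at hour 25.

25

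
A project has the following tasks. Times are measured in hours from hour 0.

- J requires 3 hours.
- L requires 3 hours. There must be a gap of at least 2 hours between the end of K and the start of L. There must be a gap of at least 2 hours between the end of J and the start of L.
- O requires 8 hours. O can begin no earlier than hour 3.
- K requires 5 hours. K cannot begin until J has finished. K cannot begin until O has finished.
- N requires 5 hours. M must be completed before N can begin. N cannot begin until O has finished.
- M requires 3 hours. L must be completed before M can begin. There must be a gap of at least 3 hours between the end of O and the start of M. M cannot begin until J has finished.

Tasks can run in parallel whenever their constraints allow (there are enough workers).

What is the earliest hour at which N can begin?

24

After its own release at hour 3, O can start at hour 3 and finishes at hour 11.
Nothing blocks J, so it runs from hour 0 to hour 3.
K has to wait for J (finishes hour 3); O (finishes hour 11). The latest of these is hour 11, so K runs hour 11 to 11 + 5 = hour 16.
L cannot start until K (finishes hour 16, plus 2-hour gap → hour 18); J (finishes hour 3, plus 2-hour gap → hour 5). The controlling bound is hour 18, so L finishes at 18 + 3 = hour 21.
For M: L (finishes hour 21); O (finishes hour 11, plus 3-hour gap → hour 14); J (finishes hour 3). Taking the maximum gives a start of hour 21, and it finishes at 21 + 3 = hour 24.
N waits on M (finishes hour 24); O (finishes hour 11). The latest of these is hour 24, which is the earliest N can start.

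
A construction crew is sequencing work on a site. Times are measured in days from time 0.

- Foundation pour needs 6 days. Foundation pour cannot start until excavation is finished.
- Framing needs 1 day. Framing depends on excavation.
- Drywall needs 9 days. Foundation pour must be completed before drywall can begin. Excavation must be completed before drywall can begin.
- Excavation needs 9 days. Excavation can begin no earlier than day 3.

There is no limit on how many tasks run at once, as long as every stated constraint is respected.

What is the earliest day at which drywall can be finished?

27

Excavation cannot begin until its own release at day 3. It runs from day 3 to 3 + 9 = day 12.
After excavation (finishes day 12), foundation pour can start at day 12 and finishes at day 18.
For drywall: foundation pour (finishes day 18); excavation (finishes day 12). Taking the maximum gives a start of day 18, and it finishes at 18 + 9 = day 27.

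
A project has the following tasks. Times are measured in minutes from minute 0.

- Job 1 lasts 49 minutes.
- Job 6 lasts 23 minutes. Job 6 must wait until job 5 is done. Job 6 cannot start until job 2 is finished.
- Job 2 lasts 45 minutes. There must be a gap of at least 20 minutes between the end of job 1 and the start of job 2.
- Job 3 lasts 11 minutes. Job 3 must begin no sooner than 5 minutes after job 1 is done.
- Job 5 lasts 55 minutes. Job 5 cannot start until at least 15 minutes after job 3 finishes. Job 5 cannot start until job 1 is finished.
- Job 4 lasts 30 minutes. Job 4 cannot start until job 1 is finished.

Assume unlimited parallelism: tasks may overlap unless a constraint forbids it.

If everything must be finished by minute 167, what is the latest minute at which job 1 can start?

Job 6 must finish by minute 167; it takes 23 minutes, so it must start by 167 − 23 = minute 144.
Job 2 feeds into job 6 (must start by minute 144); so job 2 must finish by minute 144 and therefore start by minute 99.
Job 5 feeds into job 6 (must start by minute 144); so job 5 must finish by minute 144 and therefore start by minute 89.
Job 3 feeds into job 5 (must start by minute 89, minus 15-minute gap → minute 74); so job 3 must finish by minute 74 and therefore start by minute 63.
Job 4 has no dependents, so it just needs to finish by minute 167. Starting by 167 − 30 = minute 137 achieves that.
Job 1 must finish in time for job 2 (must start by minute 99, minus 20-minute gap → minute 79); job 3 (must start by minute 63, minus 5-minute gap → minute 58); job 4 (must start by minute 137); job 5 (must start by minute 89). The tightest is minute 58, so job 1 must start by 58 − 49 = minute 9.

9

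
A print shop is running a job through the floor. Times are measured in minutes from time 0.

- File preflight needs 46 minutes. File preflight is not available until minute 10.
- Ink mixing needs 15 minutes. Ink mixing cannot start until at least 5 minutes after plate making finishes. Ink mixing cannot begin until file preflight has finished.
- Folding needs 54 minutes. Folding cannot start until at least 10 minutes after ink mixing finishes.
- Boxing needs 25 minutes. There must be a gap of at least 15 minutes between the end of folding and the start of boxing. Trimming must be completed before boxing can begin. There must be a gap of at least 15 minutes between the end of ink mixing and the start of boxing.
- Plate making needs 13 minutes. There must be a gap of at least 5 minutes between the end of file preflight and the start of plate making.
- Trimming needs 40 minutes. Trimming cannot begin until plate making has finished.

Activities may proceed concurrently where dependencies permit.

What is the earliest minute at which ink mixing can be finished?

File preflight cannot begin until its own release at minute 10. It runs from minute 10 to 10 + 46 = minute 56.
Plate making waits on file preflight (finishes minute 56, plus 5-minute gap → minute 61), so it starts at minute 61 and finishes at 61 + 13 = minute 74.
Ink mixing needs all of plate making (finishes minute 74, plus 5-minute gap → minute 79); file preflight (finishes minute 56). That puts its earliest start at minute 79; it finishes at 79 + 15 = minute 94.

94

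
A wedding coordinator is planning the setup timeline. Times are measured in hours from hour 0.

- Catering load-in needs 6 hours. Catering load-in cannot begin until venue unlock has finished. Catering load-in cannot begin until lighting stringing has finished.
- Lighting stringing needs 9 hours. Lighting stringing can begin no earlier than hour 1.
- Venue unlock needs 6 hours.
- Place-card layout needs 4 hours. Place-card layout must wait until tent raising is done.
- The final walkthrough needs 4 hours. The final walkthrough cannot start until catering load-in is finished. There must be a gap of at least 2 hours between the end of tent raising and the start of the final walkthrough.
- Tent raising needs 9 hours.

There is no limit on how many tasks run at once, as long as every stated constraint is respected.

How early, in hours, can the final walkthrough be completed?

Lighting stringing waits on its own release at hour 1, so it starts at hour 1 and finishes at 1 + 9 = hour 10.
Tent raising can start immediately at hour 0; it finishes at hour 9.
Venue unlock can start immediately at hour 0; it finishes at hour 6.
Catering load-in cannot start until venue unlock (finishes hour 6); lighting stringing (finishes hour 10). The controlling bound is hour 10, so catering load-in finishes at 10 + 6 = hour 16.
The final walkthrough needs all of catering load-in (finishes hour 16); tent raising (finishes hour 9, plus 2-hour gap → hour 11). That puts its earliest start at hour 16; it finishes at 16 + 4 = hour 20.

20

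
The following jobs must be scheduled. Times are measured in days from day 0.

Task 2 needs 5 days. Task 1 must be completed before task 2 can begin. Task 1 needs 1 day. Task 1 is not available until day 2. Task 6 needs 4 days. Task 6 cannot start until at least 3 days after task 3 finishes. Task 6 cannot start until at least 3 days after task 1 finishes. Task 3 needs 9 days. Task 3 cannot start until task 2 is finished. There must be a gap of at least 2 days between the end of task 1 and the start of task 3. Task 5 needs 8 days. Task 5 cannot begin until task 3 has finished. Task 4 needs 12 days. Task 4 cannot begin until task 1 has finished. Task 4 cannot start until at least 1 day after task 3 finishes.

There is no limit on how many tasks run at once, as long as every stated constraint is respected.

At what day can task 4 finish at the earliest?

Task 1 cannot begin until its own release at day 2. It runs from day 2 to 2 + 1 = day 3.
Task 2 waits on task 1 (finishes day 3), so it starts at day 3 and finishes at 3 + 5 = day 8.
For task 3: task 2 (finishes day 8); task 1 (finishes day 3, plus 2-day gap → day 5). Taking the maximum gives a start of day 8, and it finishes at 8 + 9 = day 17.
Task 4 needs all of task 1 (finishes day 3); task 3 (finishes day 17, plus 1-day gap → day 18). That puts its earliest start at day 18; it finishes at 18 + 12 = day 30.

30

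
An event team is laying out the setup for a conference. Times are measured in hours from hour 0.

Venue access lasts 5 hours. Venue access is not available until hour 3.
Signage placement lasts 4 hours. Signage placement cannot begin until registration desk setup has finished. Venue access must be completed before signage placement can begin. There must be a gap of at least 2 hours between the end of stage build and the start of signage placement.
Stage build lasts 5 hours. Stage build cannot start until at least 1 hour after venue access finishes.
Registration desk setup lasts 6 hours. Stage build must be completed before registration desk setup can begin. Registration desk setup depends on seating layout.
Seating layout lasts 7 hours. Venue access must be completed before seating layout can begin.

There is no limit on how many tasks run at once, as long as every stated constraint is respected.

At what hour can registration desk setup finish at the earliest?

Venue access cannot begin until its own release at hour 3. It runs from hour 3 to 3 + 5 = hour 8.
Seating layout cannot begin until venue access (finishes hour 8). It runs from hour 8 to 8 + 7 = hour 15.
After venue access (finishes hour 8, plus 1-hour gap → hour 9), stage build can start at hour 9 and finishes at hour 14.
Registration desk setup needs all of stage build (finishes hour 14); seating layout (finishes hour 15). That puts its earliest start at hour 15; it finishes at 15 + 6 = hour 21.

21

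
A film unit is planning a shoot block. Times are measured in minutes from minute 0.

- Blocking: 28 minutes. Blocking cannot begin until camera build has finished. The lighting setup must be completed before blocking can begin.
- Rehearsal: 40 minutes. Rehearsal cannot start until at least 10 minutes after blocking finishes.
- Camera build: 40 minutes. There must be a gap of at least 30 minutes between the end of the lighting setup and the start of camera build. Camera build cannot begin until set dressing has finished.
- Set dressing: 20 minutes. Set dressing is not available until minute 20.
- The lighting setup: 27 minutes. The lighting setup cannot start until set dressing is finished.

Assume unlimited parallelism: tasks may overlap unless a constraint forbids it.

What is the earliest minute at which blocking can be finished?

165

After its own release at minute 20, set dressing can start at minute 20 and finishes at minute 40.
The lighting setup cannot begin until set dressing (finishes minute 40). It runs from minute 40 to 40 + 27 = minute 67.
Camera build needs all of the lighting setup (finishes minute 67, plus 30-minute gap → minute 97); set dressing (finishes minute 40). That puts its earliest start at minute 97; it finishes at 97 + 40 = minute 137.
Blocking needs all of camera build (finishes minute 137); the lighting setup (finishes minute 67). That puts its earliest start at minute 137; it finishes at 137 + 28 = minute 165.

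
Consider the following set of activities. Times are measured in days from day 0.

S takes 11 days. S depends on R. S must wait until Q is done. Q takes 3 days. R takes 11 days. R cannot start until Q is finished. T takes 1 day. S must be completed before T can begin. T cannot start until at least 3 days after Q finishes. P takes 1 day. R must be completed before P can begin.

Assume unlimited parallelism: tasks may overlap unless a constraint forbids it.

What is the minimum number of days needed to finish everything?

Q has no prerequisites, so it starts at day 0 and finishes at day 3.
After Q (finishes day 3), R can start at day 3 and finishes at day 14.
For S: R (finishes day 14); Q (finishes day 3). Taking the maximum gives a start of day 14, and it finishes at 14 + 11 = day 25.
T has to wait for S (finishes day 25); Q (finishes day 3, plus 3-day gap → day 6). The latest of these is day 25, so T runs day 25 to 25 + 1 = day 26.
P cannot begin until R (finishes day 14). It runs from day 14 to 14 + 1 = day 15.
All tasks are finished once the last one completes. Finish times: P at 15, Q at 3, R at 14, S at 25, T at 26. The latest is day 26.

26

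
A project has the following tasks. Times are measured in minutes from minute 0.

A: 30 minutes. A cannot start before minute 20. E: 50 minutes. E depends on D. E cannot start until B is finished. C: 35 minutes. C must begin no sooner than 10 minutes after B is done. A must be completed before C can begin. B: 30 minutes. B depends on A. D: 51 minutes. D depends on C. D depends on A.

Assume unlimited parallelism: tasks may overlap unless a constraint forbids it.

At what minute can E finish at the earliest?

226

After its own release at minute 20, A can start at minute 20 and finishes at minute 50.
B waits on A (finishes minute 50), so it starts at minute 50 and finishes at 50 + 30 = minute 80.
For C: B (finishes minute 80, plus 10-minute gap → minute 90); A (finishes minute 50). Taking the maximum gives a start of minute 90, and it finishes at 90 + 35 = minute 125.
D cannot start until C (finishes minute 125); A (finishes minute 50). The controlling bound is minute 125, so D finishes at 125 + 51 = minute 176.
E cannot start until D (finishes minute 176); B (finishes minute 80). The controlling bound is minute 176, so E finishes at 176 + 50 = minute 226.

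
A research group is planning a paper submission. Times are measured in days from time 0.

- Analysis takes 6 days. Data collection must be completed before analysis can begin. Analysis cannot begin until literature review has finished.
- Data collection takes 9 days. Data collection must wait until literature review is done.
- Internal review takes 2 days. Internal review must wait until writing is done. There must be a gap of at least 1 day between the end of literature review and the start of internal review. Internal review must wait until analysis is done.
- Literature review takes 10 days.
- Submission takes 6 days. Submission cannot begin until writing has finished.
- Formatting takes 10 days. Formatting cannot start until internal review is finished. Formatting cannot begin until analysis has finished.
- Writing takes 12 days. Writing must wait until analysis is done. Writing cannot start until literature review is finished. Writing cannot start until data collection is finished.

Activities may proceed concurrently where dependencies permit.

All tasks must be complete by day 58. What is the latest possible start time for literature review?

9

To finish by day 58, formatting (duration 10) must start no later than day 48.
Internal review must finish before formatting (must start by day 48). With a 2-day duration, internal review must start by 48 − 2 = day 46.
Submission must finish by day 58; it takes 6 days, so it must start by 58 − 6 = day 52.
Writing feeds internal review (must start by day 46); submission (must start by day 52). Taking the minimum, writing must finish by day 46 and start by 46 − 12 = day 34.
Analysis must finish in time for writing (must start by day 34); internal review (must start by day 46); formatting (must start by day 48). The tightest is day 34, so analysis must start by 34 − 6 = day 28.
Data collection has several dependents: analysis (must start by day 28); writing (must start by day 34). The earliest of those limits is day 28, so data collection must start by 28 − 9 = day 19.
Literature review has several dependents: data collection (must start by day 19); analysis (must start by day 28); writing (must start by day 34); internal review (must start by day 46, minus 1-day gap → day 45). The earliest of those limits is day 19, so literature review must start by 19 − 10 = day 9.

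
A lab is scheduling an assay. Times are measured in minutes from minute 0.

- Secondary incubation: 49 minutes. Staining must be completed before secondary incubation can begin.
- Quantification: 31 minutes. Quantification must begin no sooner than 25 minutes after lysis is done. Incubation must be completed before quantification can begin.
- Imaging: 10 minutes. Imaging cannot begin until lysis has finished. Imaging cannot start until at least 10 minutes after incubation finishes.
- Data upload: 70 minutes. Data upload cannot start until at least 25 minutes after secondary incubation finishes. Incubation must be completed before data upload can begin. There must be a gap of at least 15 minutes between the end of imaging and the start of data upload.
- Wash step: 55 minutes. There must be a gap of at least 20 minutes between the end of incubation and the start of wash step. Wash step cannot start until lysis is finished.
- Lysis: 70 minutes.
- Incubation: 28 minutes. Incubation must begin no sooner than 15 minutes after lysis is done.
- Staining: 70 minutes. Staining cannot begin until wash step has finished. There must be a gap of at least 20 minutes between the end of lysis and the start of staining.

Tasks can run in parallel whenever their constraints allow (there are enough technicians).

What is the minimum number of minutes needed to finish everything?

402

Nothing blocks lysis, so it runs from minute 0 to minute 70.
Incubation waits on lysis (finishes minute 70, plus 15-minute gap → minute 85), so it starts at minute 85 and finishes at 85 + 28 = minute 113.
Quantification cannot start until lysis (finishes minute 70, plus 25-minute gap → minute 95); incubation (finishes minute 113). The controlling bound is minute 113, so quantification finishes at 113 + 31 = minute 144.
Imaging cannot start until lysis (finishes minute 70); incubation (finishes minute 113, plus 10-minute gap → minute 123). The controlling bound is minute 123, so imaging finishes at 123 + 10 = minute 133.
For wash step: incubation (finishes minute 113, plus 20-minute gap → minute 133); lysis (finishes minute 70). Taking the maximum gives a start of minute 133, and it finishes at 133 + 55 = minute 188.
For staining: wash step (finishes minute 188); lysis (finishes minute 70, plus 20-minute gap → minute 90). Taking the maximum gives a start of minute 188, and it finishes at 188 + 70 = minute 258.
Secondary incubation waits on staining (finishes minute 258), so it starts at minute 258 and finishes at 258 + 49 = minute 307.
For data upload: secondary incubation (finishes minute 307, plus 25-minute gap → minute 332); incubation (finishes minute 113); imaging (finishes minute 133, plus 15-minute gap → minute 148). Taking the maximum gives a start of minute 332, and it finishes at 332 + 70 = minute 402.
All tasks are finished once the last one completes. Finish times: Lysis at 70, Incubation at 113, Wash step at 188, Staining at 258, Secondary incubation at 307, Imaging at 133, Quantification at 144, Data upload at 402. The latest is minute 402.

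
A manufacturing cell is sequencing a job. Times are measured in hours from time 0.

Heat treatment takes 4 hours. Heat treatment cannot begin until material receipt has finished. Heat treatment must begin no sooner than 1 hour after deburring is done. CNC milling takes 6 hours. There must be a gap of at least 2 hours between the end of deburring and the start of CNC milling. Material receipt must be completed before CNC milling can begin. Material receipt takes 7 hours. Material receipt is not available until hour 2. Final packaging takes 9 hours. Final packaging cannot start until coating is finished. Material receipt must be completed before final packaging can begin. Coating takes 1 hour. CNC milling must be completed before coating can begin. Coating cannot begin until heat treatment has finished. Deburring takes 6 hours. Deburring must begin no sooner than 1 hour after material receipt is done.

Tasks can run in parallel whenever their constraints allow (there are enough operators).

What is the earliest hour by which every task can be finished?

After its own release at hour 2, material receipt can start at hour 2 and finishes at hour 9.
Deburring cannot begin until material receipt (finishes hour 9, plus 1-hour gap → hour 10). It runs from hour 10 to 10 + 6 = hour 16.
Heat treatment needs all of material receipt (finishes hour 9); deburring (finishes hour 16, plus 1-hour gap → hour 17). That puts its earliest start at hour 17; it finishes at 17 + 4 = hour 21.
CNC milling cannot start until deburring (finishes hour 16, plus 2-hour gap → hour 18); material receipt (finishes hour 9). The controlling bound is hour 18, so CNC milling finishes at 18 + 6 = hour 24.
Coating has to wait for CNC milling (finishes hour 24); heat treatment (finishes hour 21). The latest of these is hour 24, so coating runs hour 24 to 24 + 1 = hour 25.
For final packaging: coating (finishes hour 25); material receipt (finishes hour 9). Taking the maximum gives a start of hour 25, and it finishes at 25 + 9 = hour 34.
All tasks are finished once the last one completes. Finish times: Material receipt at 9, Deburring at 16, CNC milling at 24, Heat treatment at 21, Coating at 25, Final packaging at 34. The latest is hour 34.

34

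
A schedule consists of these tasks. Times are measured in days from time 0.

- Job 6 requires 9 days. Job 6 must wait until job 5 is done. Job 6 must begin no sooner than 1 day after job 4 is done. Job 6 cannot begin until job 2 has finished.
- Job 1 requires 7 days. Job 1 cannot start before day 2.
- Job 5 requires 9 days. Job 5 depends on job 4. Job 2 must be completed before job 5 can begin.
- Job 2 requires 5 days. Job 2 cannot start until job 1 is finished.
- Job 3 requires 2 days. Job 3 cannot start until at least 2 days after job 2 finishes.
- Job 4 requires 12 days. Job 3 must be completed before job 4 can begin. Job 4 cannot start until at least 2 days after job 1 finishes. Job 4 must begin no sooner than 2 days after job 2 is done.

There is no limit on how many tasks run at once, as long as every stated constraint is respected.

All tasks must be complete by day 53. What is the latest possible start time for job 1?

7

Job 6 has no dependents, so it just needs to finish by day 53. Starting by 53 − 9 = day 44 achieves that.
Job 5 feeds into job 6 (must start by day 44); so job 5 must finish by day 44 and therefore start by day 35.
Job 4 has several dependents: job 5 (must start by day 35); job 6 (must start by day 44, minus 1-day gap → day 43). The earliest of those limits is day 35, so job 4 must start by 35 − 12 = day 23.
Job 3 must finish before job 4 (must start by day 23). With a 2-day duration, job 3 must start by 23 − 2 = day 21.
Job 2 must finish in time for job 3 (must start by day 21, minus 2-day gap → day 19); job 4 (must start by day 23, minus 2-day gap → day 21); job 5 (must start by day 35); job 6 (must start by day 44). The tightest is day 19, so job 2 must start by 19 − 5 = day 14.
Job 1 feeds job 2 (must start by day 14); job 4 (must start by day 23, minus 2-day gap → day 21). Taking the minimum, job 1 must finish by day 14 and start by 14 − 7 = day 7.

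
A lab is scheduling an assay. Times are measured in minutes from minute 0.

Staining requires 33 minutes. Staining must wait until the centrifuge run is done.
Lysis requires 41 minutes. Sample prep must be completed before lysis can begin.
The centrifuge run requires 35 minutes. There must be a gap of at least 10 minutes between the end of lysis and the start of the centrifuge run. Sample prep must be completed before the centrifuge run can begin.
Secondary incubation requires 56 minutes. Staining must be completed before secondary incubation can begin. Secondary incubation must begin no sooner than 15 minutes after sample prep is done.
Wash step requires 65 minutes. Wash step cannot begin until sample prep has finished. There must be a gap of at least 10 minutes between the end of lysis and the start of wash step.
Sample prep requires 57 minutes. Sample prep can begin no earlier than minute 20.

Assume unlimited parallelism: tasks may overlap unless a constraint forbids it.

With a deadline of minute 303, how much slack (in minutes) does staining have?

After its own release at minute 20, sample prep can start at minute 20 and finishes at minute 77.
After sample prep (finishes minute 77), lysis can start at minute 77 and finishes at minute 118.
The centrifuge run needs all of lysis (finishes minute 118, plus 10-minute gap → minute 128); sample prep (finishes minute 77). That puts its earliest start at minute 128; it finishes at 128 + 35 = minute 163.
Staining waits on the centrifuge run (finishes minute 163), so it starts at minute 163 and finishes at 163 + 33 = minute 196.

Working backward from the deadline:
Secondary incubation must finish by minute 303; it takes 56 minutes, so it must start by 303 − 56 = minute 247.
Staining must finish before secondary incubation (must start by minute 247). With a 33-minute duration, staining must start by 247 − 33 = minute 214.
So staining can start as early as minute 163 and as late as minute 214, giving 214 − 163 = 51 minutes of slack.

51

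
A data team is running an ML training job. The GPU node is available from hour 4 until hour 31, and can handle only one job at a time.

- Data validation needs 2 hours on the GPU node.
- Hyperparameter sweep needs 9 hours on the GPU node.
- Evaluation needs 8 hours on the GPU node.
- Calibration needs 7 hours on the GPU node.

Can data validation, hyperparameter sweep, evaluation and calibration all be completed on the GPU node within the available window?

The GPU node window is 31 − 4 = 27 hours.
Running back to back, the jobs need 2 + 9 + 8 + 7 = 26 hours on the GPU node.
Since 26 ≤ 27, they fit within the window.

Yes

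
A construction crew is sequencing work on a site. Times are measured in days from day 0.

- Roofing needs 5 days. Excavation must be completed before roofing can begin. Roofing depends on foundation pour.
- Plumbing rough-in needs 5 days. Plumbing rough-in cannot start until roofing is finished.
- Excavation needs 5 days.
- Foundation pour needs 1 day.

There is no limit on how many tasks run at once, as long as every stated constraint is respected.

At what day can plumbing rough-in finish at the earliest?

Foundation pour can start immediately at day 0; it finishes at day 1.
Nothing blocks excavation, so it runs from day 0 to day 5.
For roofing: excavation (finishes day 5); foundation pour (finishes day 1). Taking the maximum gives a start of day 5, and it finishes at 5 + 5 = day 10.
After roofing (finishes day 10), plumbing rough-in can start at day 10 and finishes at day 15.

15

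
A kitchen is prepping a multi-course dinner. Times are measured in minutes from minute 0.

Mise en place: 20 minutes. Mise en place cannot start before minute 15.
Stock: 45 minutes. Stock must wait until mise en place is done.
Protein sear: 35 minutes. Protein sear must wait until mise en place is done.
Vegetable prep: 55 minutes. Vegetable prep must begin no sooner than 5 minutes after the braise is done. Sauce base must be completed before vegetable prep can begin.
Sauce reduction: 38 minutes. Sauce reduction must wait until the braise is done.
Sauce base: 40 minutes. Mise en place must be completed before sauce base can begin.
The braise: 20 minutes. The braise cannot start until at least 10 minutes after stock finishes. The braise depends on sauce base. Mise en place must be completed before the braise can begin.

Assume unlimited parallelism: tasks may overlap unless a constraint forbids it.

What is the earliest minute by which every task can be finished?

170

Mise en place waits on its own release at minute 15, so it starts at minute 15 and finishes at 15 + 20 = minute 35.
Protein sear cannot begin until mise en place (finishes minute 35). It runs from minute 35 to 35 + 35 = minute 70.
After mise en place (finishes minute 35), sauce base can start at minute 35 and finishes at minute 75.
Stock waits on mise en place (finishes minute 35), so it starts at minute 35 and finishes at 35 + 45 = minute 80.
The braise cannot start until stock (finishes minute 80, plus 10-minute gap → minute 90); sauce base (finishes minute 75); mise en place (finishes minute 35). The controlling bound is minute 90, so the braise finishes at 90 + 20 = minute 110.
After the braise (finishes minute 110), sauce reduction can start at minute 110 and finishes at minute 148.
For vegetable prep: the braise (finishes minute 110, plus 5-minute gap → minute 115); sauce base (finishes minute 75). Taking the maximum gives a start of minute 115, and it finishes at 115 + 55 = minute 170.
All tasks are finished once the last one completes. Finish times: Mise en place at 35, Stock at 80, Sauce base at 75, The braise at 110, Protein sear at 70, Vegetable prep at 170, Sauce reduction at 148. The latest is minute 170.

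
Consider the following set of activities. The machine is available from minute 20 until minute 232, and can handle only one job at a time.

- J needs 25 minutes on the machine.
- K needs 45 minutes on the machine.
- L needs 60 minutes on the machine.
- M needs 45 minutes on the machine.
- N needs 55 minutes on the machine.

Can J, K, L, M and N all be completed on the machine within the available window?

The machine window is 232 − 20 = 212 minutes.
Running back to back, the jobs need 25 + 45 + 60 + 45 + 55 = 230 minutes on the machine.
Since 230 > 212, they cannot all fit.

No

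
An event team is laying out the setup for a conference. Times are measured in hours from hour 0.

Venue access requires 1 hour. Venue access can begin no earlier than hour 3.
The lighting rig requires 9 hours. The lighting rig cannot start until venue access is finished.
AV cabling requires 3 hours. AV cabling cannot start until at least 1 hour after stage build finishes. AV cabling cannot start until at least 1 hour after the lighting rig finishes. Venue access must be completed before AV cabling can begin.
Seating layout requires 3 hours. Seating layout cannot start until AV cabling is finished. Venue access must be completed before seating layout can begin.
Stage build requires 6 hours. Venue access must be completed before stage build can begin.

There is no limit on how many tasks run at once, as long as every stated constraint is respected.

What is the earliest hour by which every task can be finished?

20

Venue access cannot begin until its own release at hour 3. It runs from hour 3 to 3 + 1 = hour 4.
The lighting rig waits on venue access (finishes hour 4), so it starts at hour 4 and finishes at 4 + 9 = hour 13.
After venue access (finishes hour 4), stage build can start at hour 4 and finishes at hour 10.
For AV cabling: stage build (finishes hour 10, plus 1-hour gap → hour 11); the lighting rig (finishes hour 13, plus 1-hour gap → hour 14); venue access (finishes hour 4). Taking the maximum gives a start of hour 14, and it finishes at 14 + 3 = hour 17.
Seating layout cannot start until AV cabling (finishes hour 17); venue access (finishes hour 4). The controlling bound is hour 17, so seating layout finishes at 17 + 3 = hour 20.
All tasks are finished once the last one completes. Finish times: Venue access at 4, Stage build at 10, The lighting rig at 13, AV cabling at 17, Seating layout at 20. The latest is hour 20.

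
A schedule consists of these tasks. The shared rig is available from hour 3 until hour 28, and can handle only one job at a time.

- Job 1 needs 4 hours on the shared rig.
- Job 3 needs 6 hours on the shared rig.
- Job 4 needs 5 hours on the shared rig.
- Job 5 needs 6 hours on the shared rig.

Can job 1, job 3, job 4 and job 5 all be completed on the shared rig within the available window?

Yes

The shared rig window is 28 − 3 = 25 hours.
Running back to back, the jobs need 4 + 6 + 5 + 6 = 21 hours on the shared rig.
Since 21 ≤ 25, they fit within the window.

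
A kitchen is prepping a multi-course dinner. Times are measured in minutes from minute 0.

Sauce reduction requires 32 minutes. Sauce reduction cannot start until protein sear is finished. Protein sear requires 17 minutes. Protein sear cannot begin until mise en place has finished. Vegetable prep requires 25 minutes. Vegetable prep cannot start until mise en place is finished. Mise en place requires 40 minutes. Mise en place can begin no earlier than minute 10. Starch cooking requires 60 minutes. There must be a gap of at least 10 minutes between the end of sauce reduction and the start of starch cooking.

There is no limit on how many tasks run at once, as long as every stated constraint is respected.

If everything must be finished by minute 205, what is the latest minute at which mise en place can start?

46

To finish by minute 205, starch cooking (duration 60) must start no later than minute 145.
Since starch cooking (must start by minute 145, minus 10-minute gap → minute 135) depends on it, sauce reduction must finish by minute 135. Backing off its 32-minute duration gives a latest start of minute 103.
Protein sear feeds into sauce reduction (must start by minute 103); so protein sear must finish by minute 103 and therefore start by minute 86.
To finish by minute 205, vegetable prep (duration 25) must start no later than minute 180.
Mise en place feeds protein sear (must start by minute 86); vegetable prep (must start by minute 180). Taking the minimum, mise en place must finish by minute 86 and start by 86 − 40 = minute 46.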